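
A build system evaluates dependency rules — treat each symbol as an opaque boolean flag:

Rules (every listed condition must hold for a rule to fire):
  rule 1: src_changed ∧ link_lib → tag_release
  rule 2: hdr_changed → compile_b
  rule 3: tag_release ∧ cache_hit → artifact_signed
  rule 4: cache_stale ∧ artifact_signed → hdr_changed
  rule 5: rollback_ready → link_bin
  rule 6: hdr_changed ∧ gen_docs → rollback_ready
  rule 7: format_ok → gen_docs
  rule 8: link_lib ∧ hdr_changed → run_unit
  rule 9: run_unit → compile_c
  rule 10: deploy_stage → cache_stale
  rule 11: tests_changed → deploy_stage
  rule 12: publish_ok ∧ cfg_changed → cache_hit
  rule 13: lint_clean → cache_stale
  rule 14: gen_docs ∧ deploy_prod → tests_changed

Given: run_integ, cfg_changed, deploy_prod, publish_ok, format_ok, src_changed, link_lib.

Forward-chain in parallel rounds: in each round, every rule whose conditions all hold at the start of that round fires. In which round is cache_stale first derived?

4

Round 1: rule 1 [src_changed ∧ link_lib → tag_release]; rule 7 [format_ok → gen_docs]; rule 12 [publish_ok ∧ cfg_changed → cache_hit]. New: tag_release, gen_docs, cache_hit.
Round 2: rule 3 [tag_release ∧ cache_hit → artifact_signed]; rule 14 [gen_docs ∧ deploy_prod → tests_changed]. New: artifact_signed, tests_changed.
Round 3: rule 11 [tests_changed → deploy_stage]. New: deploy_stage.
Round 4: rule 10 [deploy_stage → cache_stale]. New: cache_stale.
cache_stale first appears in round 4.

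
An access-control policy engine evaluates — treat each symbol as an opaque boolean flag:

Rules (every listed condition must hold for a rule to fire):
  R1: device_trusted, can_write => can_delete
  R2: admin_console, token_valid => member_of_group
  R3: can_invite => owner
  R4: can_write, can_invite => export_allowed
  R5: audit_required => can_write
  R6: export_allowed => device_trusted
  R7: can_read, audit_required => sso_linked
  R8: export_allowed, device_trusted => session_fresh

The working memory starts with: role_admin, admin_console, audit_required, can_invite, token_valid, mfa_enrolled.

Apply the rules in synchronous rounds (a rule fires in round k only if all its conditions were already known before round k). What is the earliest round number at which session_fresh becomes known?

[1] R2 [admin_console, token_valid => member_of_group]; R3 [can_invite => owner]; R5 [audit_required => can_write]. ⇒ new: member_of_group, owner, can_write.
[2] R4 [can_write, can_invite => export_allowed]. ⇒ new: export_allowed.
[3] R6 [export_allowed => device_trusted]. ⇒ new: device_trusted.
[4] R1 [device_trusted, can_write => can_delete]; R8 [export_allowed, device_trusted => session_fresh]. ⇒ new: can_delete, session_fresh.
session_fresh first appears in round 4.

4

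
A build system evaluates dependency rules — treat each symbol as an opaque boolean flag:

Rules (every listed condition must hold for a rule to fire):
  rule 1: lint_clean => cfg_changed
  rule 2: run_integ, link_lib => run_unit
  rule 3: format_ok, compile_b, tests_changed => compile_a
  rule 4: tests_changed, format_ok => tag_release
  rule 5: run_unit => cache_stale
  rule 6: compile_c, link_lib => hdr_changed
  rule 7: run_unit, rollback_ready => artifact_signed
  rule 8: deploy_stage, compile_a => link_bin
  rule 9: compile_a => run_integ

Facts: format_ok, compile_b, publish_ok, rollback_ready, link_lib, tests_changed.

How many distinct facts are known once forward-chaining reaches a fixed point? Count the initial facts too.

Round 1: rule 3 [format_ok, compile_b, tests_changed => compile_a]; rule 4 [tests_changed, format_ok => tag_release]. Adds compile_a, tag_release.
Round 2: rule 9 [compile_a => run_integ]. Adds run_integ.
Round 3: rule 2 [run_integ, link_lib => run_unit]. Adds run_unit.
Round 4: rule 5 [run_unit => cache_stale]; rule 7 [run_unit, rollback_ready => artifact_signed]. Adds cache_stale, artifact_signed.
Closure: {artifact_signed, cache_stale, compile_a, compile_b, format_ok, link_lib, publish_ok, rollback_ready, run_integ, run_unit, tag_release, tests_changed} — 12 facts.

12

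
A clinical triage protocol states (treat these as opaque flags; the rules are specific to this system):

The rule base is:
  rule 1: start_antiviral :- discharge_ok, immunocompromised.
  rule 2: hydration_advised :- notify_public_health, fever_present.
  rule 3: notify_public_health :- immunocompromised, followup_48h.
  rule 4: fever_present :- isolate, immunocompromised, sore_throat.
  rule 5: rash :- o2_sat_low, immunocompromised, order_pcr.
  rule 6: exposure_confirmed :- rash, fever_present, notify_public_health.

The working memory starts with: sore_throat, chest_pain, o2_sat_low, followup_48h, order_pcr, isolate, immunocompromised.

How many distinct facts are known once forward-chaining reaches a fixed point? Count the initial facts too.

12

Round 1 — rule 3, rule 4, rule 5, derive notify_public_health, fever_present, rash.
Round 2 — rule 2, rule 6, derive hydration_advised, exposure_confirmed.
Closure: {chest_pain, exposure_confirmed, fever_present, followup_48h, hydration_advised, immunocompromised, isolate, notify_public_health, o2_sat_low, order_pcr, rash, sore_throat} — 12 facts.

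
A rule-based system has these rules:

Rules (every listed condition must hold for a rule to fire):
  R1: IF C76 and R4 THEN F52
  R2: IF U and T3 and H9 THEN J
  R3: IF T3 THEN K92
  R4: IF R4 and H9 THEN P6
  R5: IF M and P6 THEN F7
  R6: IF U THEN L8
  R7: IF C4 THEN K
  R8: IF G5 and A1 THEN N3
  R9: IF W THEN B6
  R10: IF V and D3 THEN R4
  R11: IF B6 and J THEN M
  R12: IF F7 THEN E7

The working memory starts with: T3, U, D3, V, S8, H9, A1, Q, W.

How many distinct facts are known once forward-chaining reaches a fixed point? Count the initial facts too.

18

Round 1: R2 [IF U and T3 and H9 THEN J]; R3 [IF T3 THEN K92]; R6 [IF U THEN L8]; R9 [IF W THEN B6]; R10 [IF V and D3 THEN R4]. New: J, K92, L8, B6, R4.
Round 2: R4 [IF R4 and H9 THEN P6]; R11 [IF B6 and J THEN M]. New: P6, M.
Round 3: R5 [IF M and P6 THEN F7]. New: F7.
Round 4: R12 [IF F7 THEN E7]. New: E7.
Closure: {A1, B6, D3, E7, F7, H9, J, K92, L8, M, P6, Q, R4, S8, T3, U, V, W} — 18 facts.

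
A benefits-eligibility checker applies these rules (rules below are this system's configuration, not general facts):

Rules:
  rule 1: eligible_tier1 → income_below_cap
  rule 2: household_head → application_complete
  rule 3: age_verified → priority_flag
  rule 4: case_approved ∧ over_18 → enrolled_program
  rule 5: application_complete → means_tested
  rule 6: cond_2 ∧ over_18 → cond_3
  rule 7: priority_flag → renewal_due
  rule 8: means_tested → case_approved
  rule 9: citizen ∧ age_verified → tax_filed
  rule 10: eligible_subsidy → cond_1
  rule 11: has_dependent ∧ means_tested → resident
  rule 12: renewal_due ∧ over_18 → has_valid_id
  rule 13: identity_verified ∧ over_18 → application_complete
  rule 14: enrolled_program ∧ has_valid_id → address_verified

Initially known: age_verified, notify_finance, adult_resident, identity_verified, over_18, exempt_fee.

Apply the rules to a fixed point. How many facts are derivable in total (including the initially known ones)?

Round 1 — rule 3, rule 13, derive priority_flag, application_complete.
Round 2 — rule 5, rule 7, derive means_tested, renewal_due.
Round 3 — rule 8, rule 12, derive case_approved, has_valid_id.
Round 4 — rule 4, derive enrolled_program.
Round 5 — rule 14, derive address_verified.
Closure: {address_verified, adult_resident, age_verified, application_complete, case_approved, enrolled_program, exempt_fee, has_valid_id, identity_verified, means_tested, notify_finance, over_18, priority_flag, renewal_due} — 14 facts.

14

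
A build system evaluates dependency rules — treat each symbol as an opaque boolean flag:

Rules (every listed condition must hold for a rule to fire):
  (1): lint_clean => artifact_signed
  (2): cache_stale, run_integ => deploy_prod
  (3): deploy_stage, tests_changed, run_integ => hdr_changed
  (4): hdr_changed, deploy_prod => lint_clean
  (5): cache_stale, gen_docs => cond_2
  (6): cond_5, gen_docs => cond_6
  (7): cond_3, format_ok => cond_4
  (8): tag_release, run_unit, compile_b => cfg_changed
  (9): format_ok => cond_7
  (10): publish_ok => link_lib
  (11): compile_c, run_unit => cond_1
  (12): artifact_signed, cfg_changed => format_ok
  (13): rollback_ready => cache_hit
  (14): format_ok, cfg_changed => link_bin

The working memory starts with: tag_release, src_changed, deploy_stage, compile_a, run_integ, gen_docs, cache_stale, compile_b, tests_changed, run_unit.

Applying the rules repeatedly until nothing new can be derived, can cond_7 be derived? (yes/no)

Round 1: (2) [cache_stale, run_integ => deploy_prod]; (3) [deploy_stage, tests_changed, run_integ => hdr_changed]; (5) [cache_stale, gen_docs => cond_2]; (8) [tag_release, run_unit, compile_b => cfg_changed]. New: deploy_prod, hdr_changed, cond_2, cfg_changed.
Round 2: (4) [hdr_changed, deploy_prod => lint_clean]. New: lint_clean.
Round 3: (1) [lint_clean => artifact_signed]. New: artifact_signed.
Round 4: (12) [artifact_signed, cfg_changed => format_ok]. New: format_ok.
Round 5: (9) [format_ok => cond_7]; (14) [format_ok, cfg_changed => link_bin]. New: cond_7, link_bin.
cond_7 appears in round 5, so it is derivable.

yes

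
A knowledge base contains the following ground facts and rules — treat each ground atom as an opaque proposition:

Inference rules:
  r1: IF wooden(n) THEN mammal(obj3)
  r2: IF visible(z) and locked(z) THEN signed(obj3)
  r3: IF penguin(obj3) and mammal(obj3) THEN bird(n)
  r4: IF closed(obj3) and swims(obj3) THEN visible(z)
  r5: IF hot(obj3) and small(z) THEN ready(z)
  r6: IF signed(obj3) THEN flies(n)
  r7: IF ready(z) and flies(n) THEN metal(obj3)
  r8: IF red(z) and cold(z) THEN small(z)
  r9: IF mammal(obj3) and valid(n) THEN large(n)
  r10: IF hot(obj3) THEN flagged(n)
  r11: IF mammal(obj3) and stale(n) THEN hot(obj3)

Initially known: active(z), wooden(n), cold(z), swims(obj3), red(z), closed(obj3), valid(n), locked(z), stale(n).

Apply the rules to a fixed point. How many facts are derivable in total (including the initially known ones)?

Round 1 — r1, r4, r8, derive mammal(obj3), visible(z), small(z).
Round 2 — r2, r9, r11, derive signed(obj3), large(n), hot(obj3).
Round 3 — r5, r6, r10, derive ready(z), flies(n), flagged(n).
Round 4 — r7, derive metal(obj3).
Closure: {active(z), closed(obj3), cold(z), flagged(n), flies(n), hot(obj3), large(n), locked(z), mammal(obj3), metal(obj3), ready(z), red(z), signed(obj3), small(z), stale(n), swims(obj3), valid(n), visible(z), wooden(n)} — 19 facts.

19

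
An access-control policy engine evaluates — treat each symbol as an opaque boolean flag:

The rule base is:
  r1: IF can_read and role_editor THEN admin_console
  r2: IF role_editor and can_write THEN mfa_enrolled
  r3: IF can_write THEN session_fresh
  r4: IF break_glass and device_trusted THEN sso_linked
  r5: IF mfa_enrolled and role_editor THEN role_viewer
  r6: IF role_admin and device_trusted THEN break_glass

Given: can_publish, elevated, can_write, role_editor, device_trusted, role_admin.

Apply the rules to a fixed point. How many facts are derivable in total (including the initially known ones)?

11

Round 1 — r2, r3, r6, derive mfa_enrolled, session_fresh, break_glass.
Round 2 — r4, r5, derive sso_linked, role_viewer.
Closure: {break_glass, can_publish, can_write, device_trusted, elevated, mfa_enrolled, role_admin, role_editor, role_viewer, session_fresh, sso_linked} — 11 facts.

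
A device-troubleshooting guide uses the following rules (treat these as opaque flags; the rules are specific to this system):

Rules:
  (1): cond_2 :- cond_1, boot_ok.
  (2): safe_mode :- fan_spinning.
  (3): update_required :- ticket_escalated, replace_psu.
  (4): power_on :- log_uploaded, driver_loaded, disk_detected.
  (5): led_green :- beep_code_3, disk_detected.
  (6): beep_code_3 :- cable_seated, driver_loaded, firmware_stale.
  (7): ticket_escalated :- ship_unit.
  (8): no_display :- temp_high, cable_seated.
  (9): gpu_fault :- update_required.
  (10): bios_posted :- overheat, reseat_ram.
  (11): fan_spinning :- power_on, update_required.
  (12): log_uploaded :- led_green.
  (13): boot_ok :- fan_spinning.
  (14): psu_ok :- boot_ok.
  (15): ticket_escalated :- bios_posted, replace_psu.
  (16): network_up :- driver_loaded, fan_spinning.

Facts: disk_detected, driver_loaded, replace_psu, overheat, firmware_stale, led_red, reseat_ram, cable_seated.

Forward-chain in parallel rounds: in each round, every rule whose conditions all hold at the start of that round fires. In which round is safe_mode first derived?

6

Round 1: (6) [beep_code_3 :- cable_seated, driver_loaded, firmware_stale.]; (10) [bios_posted :- overheat, reseat_ram.]. Adds beep_code_3, bios_posted.
Round 2: (5) [led_green :- beep_code_3, disk_detected.]; (15) [ticket_escalated :- bios_posted, replace_psu.]. Adds led_green, ticket_escalated.
Round 3: (3) [update_required :- ticket_escalated, replace_psu.]; (12) [log_uploaded :- led_green.]. Adds update_required, log_uploaded.
Round 4: (4) [power_on :- log_uploaded, driver_loaded, disk_detected.]; (9) [gpu_fault :- update_required.]. Adds power_on, gpu_fault.
Round 5: (11) [fan_spinning :- power_on, update_required.]. Adds fan_spinning.
Round 6: (2) [safe_mode :- fan_spinning.]; (13) [boot_ok :- fan_spinning.]; (16) [network_up :- driver_loaded, fan_spinning.]. Adds safe_mode, boot_ok, network_up.
safe_mode first appears in round 6.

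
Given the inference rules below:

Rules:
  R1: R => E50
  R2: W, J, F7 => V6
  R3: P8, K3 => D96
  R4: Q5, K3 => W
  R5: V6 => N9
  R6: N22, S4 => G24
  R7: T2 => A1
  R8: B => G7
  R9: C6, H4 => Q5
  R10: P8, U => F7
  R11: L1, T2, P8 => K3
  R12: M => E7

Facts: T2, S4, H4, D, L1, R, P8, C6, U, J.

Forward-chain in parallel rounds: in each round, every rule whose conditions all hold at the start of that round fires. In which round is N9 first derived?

4

Round 1: R1 [R => E50]; R7 [T2 => A1]; R9 [C6, H4 => Q5]; R10 [P8, U => F7]; R11 [L1, T2, P8 => K3]. Adds E50, A1, Q5, F7, K3.
Round 2: R3 [P8, K3 => D96]; R4 [Q5, K3 => W]. Adds D96, W.
Round 3: R2 [W, J, F7 => V6]. Adds V6.
Round 4: R5 [V6 => N9]. Adds N9.
N9 first appears in round 4.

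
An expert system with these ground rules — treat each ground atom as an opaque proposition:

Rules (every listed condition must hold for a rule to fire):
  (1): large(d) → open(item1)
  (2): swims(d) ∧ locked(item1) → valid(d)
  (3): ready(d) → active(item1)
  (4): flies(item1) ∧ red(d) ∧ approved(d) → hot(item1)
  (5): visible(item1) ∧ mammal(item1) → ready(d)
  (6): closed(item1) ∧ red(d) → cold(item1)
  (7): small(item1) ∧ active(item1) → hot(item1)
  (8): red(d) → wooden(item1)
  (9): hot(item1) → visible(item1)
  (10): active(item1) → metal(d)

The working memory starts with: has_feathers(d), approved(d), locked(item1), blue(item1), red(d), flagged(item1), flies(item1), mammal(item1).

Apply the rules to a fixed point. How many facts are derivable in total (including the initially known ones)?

Round 1: (4) [flies(item1) ∧ red(d) ∧ approved(d) → hot(item1)]; (8) [red(d) → wooden(item1)]. New: hot(item1), wooden(item1).
Round 2: (9) [hot(item1) → visible(item1)]. New: visible(item1).
Round 3: (5) [visible(item1) ∧ mammal(item1) → ready(d)]. New: ready(d).
Round 4: (3) [ready(d) → active(item1)]. New: active(item1).
Round 5: (10) [active(item1) → metal(d)]. New: metal(d).
Closure: {active(item1), approved(d), blue(item1), flagged(item1), flies(item1), has_feathers(d), hot(item1), locked(item1), mammal(item1), metal(d), ready(d), red(d), visible(item1), wooden(item1)} — 14 facts.

14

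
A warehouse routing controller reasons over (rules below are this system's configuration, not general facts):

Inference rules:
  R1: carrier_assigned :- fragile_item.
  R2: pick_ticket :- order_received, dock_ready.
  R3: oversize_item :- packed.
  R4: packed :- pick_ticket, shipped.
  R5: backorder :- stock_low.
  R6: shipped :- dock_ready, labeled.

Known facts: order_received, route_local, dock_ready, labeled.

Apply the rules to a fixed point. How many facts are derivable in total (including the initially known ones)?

8

Round 1: R2 [pick_ticket :- order_received, dock_ready.]; R6 [shipped :- dock_ready, labeled.]. New: pick_ticket, shipped.
Round 2: R4 [packed :- pick_ticket, shipped.]. New: packed.
Round 3: R3 [oversize_item :- packed.]. New: oversize_item.
Closure: {dock_ready, labeled, order_received, oversize_item, packed, pick_ticket, route_local, shipped} — 8 facts.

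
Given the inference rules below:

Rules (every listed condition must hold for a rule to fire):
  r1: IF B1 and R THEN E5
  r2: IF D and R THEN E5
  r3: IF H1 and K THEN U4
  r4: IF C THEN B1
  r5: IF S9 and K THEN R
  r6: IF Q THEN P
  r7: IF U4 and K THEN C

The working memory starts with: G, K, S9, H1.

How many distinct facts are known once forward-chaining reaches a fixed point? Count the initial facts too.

9

Round 1 fires r3, r5, giving U4, R.
Round 2 fires r7, giving C.
Round 3 fires r4, giving B1.
Round 4 fires r1, giving E5.
Closure: {B1, C, E5, G, H1, K, R, S9, U4} — 9 facts.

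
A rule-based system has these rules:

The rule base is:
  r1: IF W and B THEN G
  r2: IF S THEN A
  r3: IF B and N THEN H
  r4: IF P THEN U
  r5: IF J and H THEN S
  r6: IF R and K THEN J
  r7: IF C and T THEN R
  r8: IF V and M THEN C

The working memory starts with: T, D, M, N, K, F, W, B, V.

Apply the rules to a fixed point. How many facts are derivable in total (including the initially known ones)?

16

Round 1 — r1, r3, r8, derive G, H, C.
Round 2 — r7, derive R.
Round 3 — r6, derive J.
Round 4 — r5, derive S.
Round 5 — r2, derive A.
Closure: {A, B, C, D, F, G, H, J, K, M, N, R, S, T, V, W} — 16 facts.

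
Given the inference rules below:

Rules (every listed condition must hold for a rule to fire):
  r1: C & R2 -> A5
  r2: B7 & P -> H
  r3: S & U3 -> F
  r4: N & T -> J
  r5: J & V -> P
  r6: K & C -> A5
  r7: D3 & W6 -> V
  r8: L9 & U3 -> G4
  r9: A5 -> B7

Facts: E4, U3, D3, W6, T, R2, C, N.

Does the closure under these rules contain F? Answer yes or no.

Round 1: r1 [C & R2 -> A5]; r4 [N & T -> J]; r7 [D3 & W6 -> V]. New: A5, J, V.
Round 2: r5 [J & V -> P]; r9 [A5 -> B7]. New: P, B7.
Round 3: r2 [B7 & P -> H]. New: H.
Fixed point reached. F is concluded only by r3; r3 needs S (never derived).

no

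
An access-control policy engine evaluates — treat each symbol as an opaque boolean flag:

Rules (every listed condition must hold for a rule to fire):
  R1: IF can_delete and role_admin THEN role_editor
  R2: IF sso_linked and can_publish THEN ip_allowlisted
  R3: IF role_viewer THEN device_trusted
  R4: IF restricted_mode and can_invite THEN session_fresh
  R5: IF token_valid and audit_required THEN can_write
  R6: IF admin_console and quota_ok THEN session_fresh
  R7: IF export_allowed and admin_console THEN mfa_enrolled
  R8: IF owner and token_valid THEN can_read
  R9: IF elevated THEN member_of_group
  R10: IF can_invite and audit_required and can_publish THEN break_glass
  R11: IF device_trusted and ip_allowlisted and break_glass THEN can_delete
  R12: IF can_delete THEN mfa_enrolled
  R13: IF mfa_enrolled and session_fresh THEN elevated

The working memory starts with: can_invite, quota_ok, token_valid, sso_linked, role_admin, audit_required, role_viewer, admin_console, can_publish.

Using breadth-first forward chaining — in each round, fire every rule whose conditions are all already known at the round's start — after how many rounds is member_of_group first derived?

Round 1: R2 [IF sso_linked and can_publish THEN ip_allowlisted]; R3 [IF role_viewer THEN device_trusted]; R5 [IF token_valid and audit_required THEN can_write]; R6 [IF admin_console and quota_ok THEN session_fresh]; R10 [IF can_invite and audit_required and can_publish THEN break_glass]. New: ip_allowlisted, device_trusted, can_write, session_fresh, break_glass.
Round 2: R11 [IF device_trusted and ip_allowlisted and break_glass THEN can_delete]. New: can_delete.
Round 3: R1 [IF can_delete and role_admin THEN role_editor]; R12 [IF can_delete THEN mfa_enrolled]. New: role_editor, mfa_enrolled.
Round 4: R13 [IF mfa_enrolled and session_fresh THEN elevated]. New: elevated.
Round 5: R9 [IF elevated THEN member_of_group]. New: member_of_group.
member_of_group first appears in round 5.

5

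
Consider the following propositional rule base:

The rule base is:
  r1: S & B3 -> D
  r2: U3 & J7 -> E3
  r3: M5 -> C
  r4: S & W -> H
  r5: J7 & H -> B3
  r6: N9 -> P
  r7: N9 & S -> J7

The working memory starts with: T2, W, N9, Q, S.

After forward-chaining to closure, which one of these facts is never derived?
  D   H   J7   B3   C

C

Round 1 — r4, r6, r7, derive H, P, J7.
Round 2 — r5, derive B3.
Round 3 — r1, derive D.
Derived: H (round 1), D (round 3), J7 (round 1), B3 (round 2). C never appears in any round.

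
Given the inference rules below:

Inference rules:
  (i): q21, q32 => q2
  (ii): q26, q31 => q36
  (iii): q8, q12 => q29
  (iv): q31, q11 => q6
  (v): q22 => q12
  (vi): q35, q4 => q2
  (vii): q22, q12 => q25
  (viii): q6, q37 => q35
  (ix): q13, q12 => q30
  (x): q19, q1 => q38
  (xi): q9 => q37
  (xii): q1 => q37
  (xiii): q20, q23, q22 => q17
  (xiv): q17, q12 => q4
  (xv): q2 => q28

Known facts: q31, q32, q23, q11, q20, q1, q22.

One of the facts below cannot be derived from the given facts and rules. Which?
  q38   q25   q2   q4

q38

Round 1: (iv) [q31, q11 => q6]; (v) [q22 => q12]; (xii) [q1 => q37]; (xiii) [q20, q23, q22 => q17]. Adds q6, q12, q37, q17.
Round 2: (vii) [q22, q12 => q25]; (viii) [q6, q37 => q35]; (xiv) [q17, q12 => q4]. Adds q25, q35, q4.
Round 3: (vi) [q35, q4 => q2]. Adds q2.
Round 4: (xv) [q2 => q28]. Adds q28.
Derived: q25 (round 2), q2 (round 3), q4 (round 2). q38 never appears in any round.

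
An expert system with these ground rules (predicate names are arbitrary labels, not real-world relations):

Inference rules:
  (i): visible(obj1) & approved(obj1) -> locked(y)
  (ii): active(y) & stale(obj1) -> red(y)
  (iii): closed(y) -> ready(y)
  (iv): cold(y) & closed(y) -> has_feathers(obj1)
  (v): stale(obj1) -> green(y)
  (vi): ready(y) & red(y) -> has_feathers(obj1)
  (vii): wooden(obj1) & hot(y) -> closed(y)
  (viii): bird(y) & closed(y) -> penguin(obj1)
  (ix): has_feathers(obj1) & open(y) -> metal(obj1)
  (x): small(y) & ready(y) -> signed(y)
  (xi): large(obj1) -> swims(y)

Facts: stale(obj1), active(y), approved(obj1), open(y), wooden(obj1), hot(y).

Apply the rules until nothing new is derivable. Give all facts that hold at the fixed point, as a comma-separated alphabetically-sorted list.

Round 1 — (ii), (v), (vii), derive red(y), green(y), closed(y).
Round 2 — (iii), derive ready(y).
Round 3 — (vi), derive has_feathers(obj1).
Round 4 — (ix), derive metal(obj1).

active(y), approved(obj1), closed(y), green(y), has_feathers(obj1), hot(y), metal(obj1), open(y), ready(y), red(y), stale(obj1), wooden(obj1)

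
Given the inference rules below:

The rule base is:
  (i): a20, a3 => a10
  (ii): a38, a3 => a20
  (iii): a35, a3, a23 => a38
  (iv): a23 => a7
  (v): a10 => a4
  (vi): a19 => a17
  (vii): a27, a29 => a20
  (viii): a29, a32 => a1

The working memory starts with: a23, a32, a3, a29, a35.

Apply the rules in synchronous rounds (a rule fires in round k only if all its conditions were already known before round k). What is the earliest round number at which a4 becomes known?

4

[1] (iii) [a35, a3, a23 => a38]; (iv) [a23 => a7]; (viii) [a29, a32 => a1]. ⇒ new: a38, a7, a1.
[2] (ii) [a38, a3 => a20]. ⇒ new: a20.
[3] (i) [a20, a3 => a10]. ⇒ new: a10.
[4] (v) [a10 => a4]. ⇒ new: a4.
a4 first appears in round 4.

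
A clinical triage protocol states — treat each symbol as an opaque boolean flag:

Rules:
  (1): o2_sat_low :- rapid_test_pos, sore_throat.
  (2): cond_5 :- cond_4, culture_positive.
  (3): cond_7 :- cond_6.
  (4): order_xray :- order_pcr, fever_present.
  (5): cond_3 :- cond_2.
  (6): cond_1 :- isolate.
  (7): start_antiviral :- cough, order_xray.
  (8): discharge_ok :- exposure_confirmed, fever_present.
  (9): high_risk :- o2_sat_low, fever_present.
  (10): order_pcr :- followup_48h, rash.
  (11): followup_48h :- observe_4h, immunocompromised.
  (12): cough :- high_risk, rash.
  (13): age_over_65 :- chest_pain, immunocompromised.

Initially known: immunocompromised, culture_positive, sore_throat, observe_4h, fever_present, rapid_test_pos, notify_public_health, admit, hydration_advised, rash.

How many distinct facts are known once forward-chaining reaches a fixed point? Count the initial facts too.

17

Round 1 fires (1), (11), giving o2_sat_low, followup_48h.
Round 2 fires (9), (10), giving high_risk, order_pcr.
Round 3 fires (4), (12), giving order_xray, cough.
Round 4 fires (7), giving start_antiviral.
Closure: {admit, cough, culture_positive, fever_present, followup_48h, high_risk, hydration_advised, immunocompromised, notify_public_health, o2_sat_low, observe_4h, order_pcr, order_xray, rapid_test_pos, rash, sore_throat, start_antiviral} — 17 facts.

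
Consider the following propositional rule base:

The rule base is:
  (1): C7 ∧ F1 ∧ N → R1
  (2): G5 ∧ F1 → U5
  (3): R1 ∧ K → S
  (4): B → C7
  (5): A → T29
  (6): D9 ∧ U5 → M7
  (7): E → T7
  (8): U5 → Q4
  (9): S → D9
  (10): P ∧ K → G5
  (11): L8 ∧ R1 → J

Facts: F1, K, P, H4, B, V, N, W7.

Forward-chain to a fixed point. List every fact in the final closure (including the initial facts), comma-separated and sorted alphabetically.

Round 1: (4) [B → C7]; (10) [P ∧ K → G5]. Adds C7, G5.
Round 2: (1) [C7 ∧ F1 ∧ N → R1]; (2) [G5 ∧ F1 → U5]. Adds R1, U5.
Round 3: (3) [R1 ∧ K → S]; (8) [U5 → Q4]. Adds S, Q4.
Round 4: (9) [S → D9]. Adds D9.
Round 5: (6) [D9 ∧ U5 → M7]. Adds M7.

B, C7, D9, F1, G5, H4, K, M7, N, P, Q4, R1, S, U5, V, W7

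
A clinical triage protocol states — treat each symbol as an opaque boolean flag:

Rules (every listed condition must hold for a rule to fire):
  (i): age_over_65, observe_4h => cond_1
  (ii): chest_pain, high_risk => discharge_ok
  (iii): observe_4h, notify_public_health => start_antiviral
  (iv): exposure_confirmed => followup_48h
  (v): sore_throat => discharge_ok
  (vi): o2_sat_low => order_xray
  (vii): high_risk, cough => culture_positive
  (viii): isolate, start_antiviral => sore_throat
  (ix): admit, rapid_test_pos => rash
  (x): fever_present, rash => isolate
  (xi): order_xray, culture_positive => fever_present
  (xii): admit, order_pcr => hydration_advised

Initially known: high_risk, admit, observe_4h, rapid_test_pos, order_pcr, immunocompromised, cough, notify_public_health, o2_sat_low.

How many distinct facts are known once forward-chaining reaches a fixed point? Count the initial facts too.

Round 1: (iii) [observe_4h, notify_public_health => start_antiviral]; (vi) [o2_sat_low => order_xray]; (vii) [high_risk, cough => culture_positive]; (ix) [admit, rapid_test_pos => rash]; (xii) [admit, order_pcr => hydration_advised]. Adds start_antiviral, order_xray, culture_positive, rash, hydration_advised.
Round 2: (xi) [order_xray, culture_positive => fever_present]. Adds fever_present.
Round 3: (x) [fever_present, rash => isolate]. Adds isolate.
Round 4: (viii) [isolate, start_antiviral => sore_throat]. Adds sore_throat.
Round 5: (v) [sore_throat => discharge_ok]. Adds discharge_ok.
Closure: {admit, cough, culture_positive, discharge_ok, fever_present, high_risk, hydration_advised, immunocompromised, isolate, notify_public_health, o2_sat_low, observe_4h, order_pcr, order_xray, rapid_test_pos, rash, sore_throat, start_antiviral} — 18 facts.

18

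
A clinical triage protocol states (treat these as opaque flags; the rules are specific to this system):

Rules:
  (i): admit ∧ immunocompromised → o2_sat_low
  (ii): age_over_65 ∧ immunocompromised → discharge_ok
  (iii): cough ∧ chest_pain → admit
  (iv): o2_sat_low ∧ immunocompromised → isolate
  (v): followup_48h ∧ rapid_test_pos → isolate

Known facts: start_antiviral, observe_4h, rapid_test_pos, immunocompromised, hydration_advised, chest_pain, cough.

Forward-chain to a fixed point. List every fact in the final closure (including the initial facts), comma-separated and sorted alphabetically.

Round 1: (iii) [cough ∧ chest_pain → admit]. New: admit.
Round 2: (i) [admit ∧ immunocompromised → o2_sat_low]. New: o2_sat_low.
Round 3: (iv) [o2_sat_low ∧ immunocompromised → isolate]. New: isolate.

admit, chest_pain, cough, hydration_advised, immunocompromised, isolate, o2_sat_low, observe_4h, rapid_test_pos, start_antiviral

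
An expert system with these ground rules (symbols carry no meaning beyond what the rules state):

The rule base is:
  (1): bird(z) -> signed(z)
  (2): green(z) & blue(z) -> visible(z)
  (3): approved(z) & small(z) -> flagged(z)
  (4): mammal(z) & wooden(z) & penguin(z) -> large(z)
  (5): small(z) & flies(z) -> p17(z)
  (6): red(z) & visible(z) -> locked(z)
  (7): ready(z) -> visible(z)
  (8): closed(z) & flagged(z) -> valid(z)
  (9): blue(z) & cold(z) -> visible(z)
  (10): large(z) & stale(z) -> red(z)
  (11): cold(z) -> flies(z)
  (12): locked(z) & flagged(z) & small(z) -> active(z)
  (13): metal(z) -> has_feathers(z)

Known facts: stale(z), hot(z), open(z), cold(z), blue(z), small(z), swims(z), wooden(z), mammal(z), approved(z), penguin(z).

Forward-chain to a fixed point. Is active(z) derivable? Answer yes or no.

Round 1 — (3), (4), (9), (11), derive flagged(z), large(z), visible(z), flies(z).
Round 2 — (5), (10), derive p17(z), red(z).
Round 3 — (6), derive locked(z).
Round 4 — (12), derive active(z).
active(z) appears in round 4, so it is derivable.

yes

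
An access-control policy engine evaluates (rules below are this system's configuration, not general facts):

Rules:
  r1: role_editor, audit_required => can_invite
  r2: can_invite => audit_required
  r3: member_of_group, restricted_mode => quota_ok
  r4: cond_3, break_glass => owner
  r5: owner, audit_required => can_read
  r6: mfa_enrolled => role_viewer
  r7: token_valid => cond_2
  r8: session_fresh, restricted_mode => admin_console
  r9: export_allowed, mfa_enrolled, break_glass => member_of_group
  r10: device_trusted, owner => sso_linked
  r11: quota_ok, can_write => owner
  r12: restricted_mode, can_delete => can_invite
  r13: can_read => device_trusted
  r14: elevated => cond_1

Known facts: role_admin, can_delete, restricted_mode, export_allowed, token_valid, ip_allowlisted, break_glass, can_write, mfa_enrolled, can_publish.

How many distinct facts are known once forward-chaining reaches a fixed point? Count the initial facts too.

Round 1: r6 [mfa_enrolled => role_viewer]; r7 [token_valid => cond_2]; r9 [export_allowed, mfa_enrolled, break_glass => member_of_group]; r12 [restricted_mode, can_delete => can_invite]. New: role_viewer, cond_2, member_of_group, can_invite.
Round 2: r2 [can_invite => audit_required]; r3 [member_of_group, restricted_mode => quota_ok]. New: audit_required, quota_ok.
Round 3: r11 [quota_ok, can_write => owner]. New: owner.
Round 4: r5 [owner, audit_required => can_read]. New: can_read.
Round 5: r13 [can_read => device_trusted]. New: device_trusted.
Round 6: r10 [device_trusted, owner => sso_linked]. New: sso_linked.
Closure: {audit_required, break_glass, can_delete, can_invite, can_publish, can_read, can_write, cond_2, device_trusted, export_allowed, ip_allowlisted, member_of_group, mfa_enrolled, owner, quota_ok, restricted_mode, role_admin, role_viewer, sso_linked, token_valid} — 20 facts.

20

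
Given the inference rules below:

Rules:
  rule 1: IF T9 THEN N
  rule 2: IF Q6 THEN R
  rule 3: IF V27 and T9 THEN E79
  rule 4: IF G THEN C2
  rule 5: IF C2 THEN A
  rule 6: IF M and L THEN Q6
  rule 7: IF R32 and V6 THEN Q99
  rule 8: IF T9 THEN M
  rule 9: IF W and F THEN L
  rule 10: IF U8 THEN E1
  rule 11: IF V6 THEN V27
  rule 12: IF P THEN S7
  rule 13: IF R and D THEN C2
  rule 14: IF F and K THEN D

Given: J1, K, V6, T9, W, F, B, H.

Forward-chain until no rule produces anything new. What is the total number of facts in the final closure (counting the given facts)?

18

Round 1: rule 1 [IF T9 THEN N]; rule 8 [IF T9 THEN M]; rule 9 [IF W and F THEN L]; rule 11 [IF V6 THEN V27]; rule 14 [IF F and K THEN D]. Adds N, M, L, V27, D.
Round 2: rule 3 [IF V27 and T9 THEN E79]; rule 6 [IF M and L THEN Q6]. Adds E79, Q6.
Round 3: rule 2 [IF Q6 THEN R]. Adds R.
Round 4: rule 13 [IF R and D THEN C2]. Adds C2.
Round 5: rule 5 [IF C2 THEN A]. Adds A.
Closure: {A, B, C2, D, E79, F, H, J1, K, L, M, N, Q6, R, T9, V27, V6, W} — 18 facts.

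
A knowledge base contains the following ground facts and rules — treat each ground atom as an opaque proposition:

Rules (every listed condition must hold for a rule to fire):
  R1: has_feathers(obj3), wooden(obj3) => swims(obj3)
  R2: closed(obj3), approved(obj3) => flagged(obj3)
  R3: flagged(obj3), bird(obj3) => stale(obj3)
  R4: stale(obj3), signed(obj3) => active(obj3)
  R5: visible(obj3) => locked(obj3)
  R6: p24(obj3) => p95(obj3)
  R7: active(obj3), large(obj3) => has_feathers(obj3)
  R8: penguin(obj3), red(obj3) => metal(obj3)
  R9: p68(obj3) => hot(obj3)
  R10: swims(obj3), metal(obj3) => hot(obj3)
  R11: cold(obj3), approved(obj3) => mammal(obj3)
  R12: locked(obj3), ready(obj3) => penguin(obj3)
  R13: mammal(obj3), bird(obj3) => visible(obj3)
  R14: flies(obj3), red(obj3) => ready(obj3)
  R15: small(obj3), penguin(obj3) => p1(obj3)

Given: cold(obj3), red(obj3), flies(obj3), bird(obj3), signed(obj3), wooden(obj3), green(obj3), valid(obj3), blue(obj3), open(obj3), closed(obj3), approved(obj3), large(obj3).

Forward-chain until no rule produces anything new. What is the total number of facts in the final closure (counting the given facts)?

25

[1] R2 [closed(obj3), approved(obj3) => flagged(obj3)]; R11 [cold(obj3), approved(obj3) => mammal(obj3)]; R14 [flies(obj3), red(obj3) => ready(obj3)]. ⇒ new: flagged(obj3), mammal(obj3), ready(obj3).
[2] R3 [flagged(obj3), bird(obj3) => stale(obj3)]; R13 [mammal(obj3), bird(obj3) => visible(obj3)]. ⇒ new: stale(obj3), visible(obj3).
[3] R4 [stale(obj3), signed(obj3) => active(obj3)]; R5 [visible(obj3) => locked(obj3)]. ⇒ new: active(obj3), locked(obj3).
[4] R7 [active(obj3), large(obj3) => has_feathers(obj3)]; R12 [locked(obj3), ready(obj3) => penguin(obj3)]. ⇒ new: has_feathers(obj3), penguin(obj3).
[5] R1 [has_feathers(obj3), wooden(obj3) => swims(obj3)]; R8 [penguin(obj3), red(obj3) => metal(obj3)]. ⇒ new: swims(obj3), metal(obj3).
[6] R10 [swims(obj3), metal(obj3) => hot(obj3)]. ⇒ new: hot(obj3).
Closure: {active(obj3), approved(obj3), bird(obj3), blue(obj3), closed(obj3), cold(obj3), flagged(obj3), flies(obj3), green(obj3), has_feathers(obj3), hot(obj3), large(obj3), locked(obj3), mammal(obj3), metal(obj3), open(obj3), penguin(obj3), ready(obj3), red(obj3), signed(obj3), stale(obj3), swims(obj3), valid(obj3), visible(obj3), wooden(obj3)} — 25 facts.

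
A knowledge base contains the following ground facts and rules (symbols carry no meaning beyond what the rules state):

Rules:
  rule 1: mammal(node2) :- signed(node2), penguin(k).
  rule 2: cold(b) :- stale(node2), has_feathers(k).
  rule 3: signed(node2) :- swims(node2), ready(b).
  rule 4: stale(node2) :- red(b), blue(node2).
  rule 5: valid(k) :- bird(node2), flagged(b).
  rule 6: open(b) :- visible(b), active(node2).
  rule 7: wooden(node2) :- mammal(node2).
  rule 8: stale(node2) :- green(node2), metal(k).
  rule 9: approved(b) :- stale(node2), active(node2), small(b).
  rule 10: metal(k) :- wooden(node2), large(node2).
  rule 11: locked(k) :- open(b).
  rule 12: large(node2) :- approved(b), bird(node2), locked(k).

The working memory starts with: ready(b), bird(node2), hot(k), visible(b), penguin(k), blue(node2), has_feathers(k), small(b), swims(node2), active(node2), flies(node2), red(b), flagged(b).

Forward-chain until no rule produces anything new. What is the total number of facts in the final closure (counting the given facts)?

Round 1 — rule 3, rule 4, rule 5, rule 6, derive signed(node2), stale(node2), valid(k), open(b).
Round 2 — rule 1, rule 2, rule 9, rule 11, derive mammal(node2), cold(b), approved(b), locked(k).
Round 3 — rule 7, rule 12, derive wooden(node2), large(node2).
Round 4 — rule 10, derive metal(k).
Closure: {active(node2), approved(b), bird(node2), blue(node2), cold(b), flagged(b), flies(node2), has_feathers(k), hot(k), large(node2), locked(k), mammal(node2), metal(k), open(b), penguin(k), ready(b), red(b), signed(node2), small(b), stale(node2), swims(node2), valid(k), visible(b), wooden(node2)} — 24 facts.

24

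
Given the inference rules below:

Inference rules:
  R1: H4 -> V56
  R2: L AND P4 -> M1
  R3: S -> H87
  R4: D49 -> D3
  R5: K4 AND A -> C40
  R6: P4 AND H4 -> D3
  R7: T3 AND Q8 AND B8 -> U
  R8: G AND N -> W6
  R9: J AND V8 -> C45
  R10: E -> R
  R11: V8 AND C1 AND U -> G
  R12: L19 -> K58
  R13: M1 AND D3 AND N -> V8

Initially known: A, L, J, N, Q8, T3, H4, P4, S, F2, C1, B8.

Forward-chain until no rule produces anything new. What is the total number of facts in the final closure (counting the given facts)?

21

Round 1 — R1, R2, R3, R6, R7, derive V56, M1, H87, D3, U.
Round 2 — R13, derive V8.
Round 3 — R9, R11, derive C45, G.
Round 4 — R8, derive W6.
Closure: {A, B8, C1, C45, D3, F2, G, H4, H87, J, L, M1, N, P4, Q8, S, T3, U, V56, V8, W6} — 21 facts.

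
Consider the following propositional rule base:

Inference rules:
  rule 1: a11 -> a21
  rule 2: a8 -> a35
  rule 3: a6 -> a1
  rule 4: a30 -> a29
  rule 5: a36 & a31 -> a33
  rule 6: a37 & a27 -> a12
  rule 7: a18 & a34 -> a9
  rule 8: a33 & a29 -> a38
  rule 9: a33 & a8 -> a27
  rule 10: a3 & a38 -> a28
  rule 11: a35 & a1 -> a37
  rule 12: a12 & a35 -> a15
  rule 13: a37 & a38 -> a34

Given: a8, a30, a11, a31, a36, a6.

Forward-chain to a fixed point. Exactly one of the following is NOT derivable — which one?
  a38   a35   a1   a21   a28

Round 1 fires rule 1, rule 2, rule 3, rule 4, rule 5, giving a21, a35, a1, a29, a33.
Round 2 fires rule 8, rule 9, rule 11, giving a38, a27, a37.
Round 3 fires rule 6, rule 13, giving a12, a34.
Round 4 fires rule 12, giving a15.
Derived: a21 (round 1), a35 (round 1), a1 (round 1), a38 (round 2). a28 never appears in any round.

a28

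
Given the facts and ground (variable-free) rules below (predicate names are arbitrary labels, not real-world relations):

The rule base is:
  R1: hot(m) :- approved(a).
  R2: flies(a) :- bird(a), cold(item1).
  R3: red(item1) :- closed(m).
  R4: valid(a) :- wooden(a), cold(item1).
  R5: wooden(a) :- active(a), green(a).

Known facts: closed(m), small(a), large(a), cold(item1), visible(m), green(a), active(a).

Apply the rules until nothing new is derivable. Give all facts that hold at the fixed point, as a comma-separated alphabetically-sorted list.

active(a), closed(m), cold(item1), green(a), large(a), red(item1), small(a), valid(a), visible(m), wooden(a)

Round 1: R3 [red(item1) :- closed(m).]; R5 [wooden(a) :- active(a), green(a).]. Adds red(item1), wooden(a).
Round 2: R4 [valid(a) :- wooden(a), cold(item1).]. Adds valid(a).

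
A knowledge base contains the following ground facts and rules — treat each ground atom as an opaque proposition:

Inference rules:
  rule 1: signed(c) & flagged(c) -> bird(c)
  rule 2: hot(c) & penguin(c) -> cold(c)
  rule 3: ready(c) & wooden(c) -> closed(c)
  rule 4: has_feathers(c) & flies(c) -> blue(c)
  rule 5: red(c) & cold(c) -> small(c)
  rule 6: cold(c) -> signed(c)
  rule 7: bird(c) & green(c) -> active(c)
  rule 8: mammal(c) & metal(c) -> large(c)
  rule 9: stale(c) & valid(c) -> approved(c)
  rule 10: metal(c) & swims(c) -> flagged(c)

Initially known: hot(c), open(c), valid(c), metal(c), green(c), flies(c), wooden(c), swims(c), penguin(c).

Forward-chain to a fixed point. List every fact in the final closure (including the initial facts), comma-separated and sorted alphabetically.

Round 1: rule 2 [hot(c) & penguin(c) -> cold(c)]; rule 10 [metal(c) & swims(c) -> flagged(c)]. New: cold(c), flagged(c).
Round 2: rule 6 [cold(c) -> signed(c)]. New: signed(c).
Round 3: rule 1 [signed(c) & flagged(c) -> bird(c)]. New: bird(c).
Round 4: rule 7 [bird(c) & green(c) -> active(c)]. New: active(c).

active(c), bird(c), cold(c), flagged(c), flies(c), green(c), hot(c), metal(c), open(c), penguin(c), signed(c), swims(c), valid(c), wooden(c)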